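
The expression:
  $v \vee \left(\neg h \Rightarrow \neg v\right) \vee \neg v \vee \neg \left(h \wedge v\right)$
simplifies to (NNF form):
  $\text{True}$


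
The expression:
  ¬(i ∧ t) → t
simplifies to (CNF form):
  t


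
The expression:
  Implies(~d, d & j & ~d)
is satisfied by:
  {d: True}


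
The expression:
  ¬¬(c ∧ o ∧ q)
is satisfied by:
  {c: True, o: True, q: True}


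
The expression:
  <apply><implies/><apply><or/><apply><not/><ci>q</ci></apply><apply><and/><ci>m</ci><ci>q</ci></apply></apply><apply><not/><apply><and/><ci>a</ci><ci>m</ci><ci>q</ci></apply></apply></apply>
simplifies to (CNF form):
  <apply><or/><apply><not/><ci>a</ci></apply><apply><not/><ci>m</ci></apply><apply><not/><ci>q</ci></apply></apply>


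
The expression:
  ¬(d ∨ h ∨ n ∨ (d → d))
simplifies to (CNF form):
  False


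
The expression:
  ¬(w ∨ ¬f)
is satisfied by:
  {f: True, w: False}


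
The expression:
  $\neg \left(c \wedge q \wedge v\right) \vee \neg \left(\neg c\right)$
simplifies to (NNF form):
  $\text{True}$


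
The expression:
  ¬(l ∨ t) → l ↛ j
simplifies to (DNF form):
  l ∨ t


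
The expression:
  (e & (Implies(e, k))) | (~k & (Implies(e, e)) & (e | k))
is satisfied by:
  {e: True}


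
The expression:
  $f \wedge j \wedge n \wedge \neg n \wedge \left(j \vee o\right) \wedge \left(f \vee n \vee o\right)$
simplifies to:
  $\text{False}$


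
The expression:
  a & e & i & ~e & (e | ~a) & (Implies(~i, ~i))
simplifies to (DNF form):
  False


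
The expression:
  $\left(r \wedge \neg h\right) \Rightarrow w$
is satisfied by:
  {h: True, w: True, r: False}
  {h: True, w: False, r: False}
  {w: True, h: False, r: False}
  {h: False, w: False, r: False}
  {h: True, r: True, w: True}
  {h: True, r: True, w: False}
  {r: True, w: True, h: False}


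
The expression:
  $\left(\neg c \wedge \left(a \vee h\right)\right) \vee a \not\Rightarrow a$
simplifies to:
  $\neg c \wedge \left(a \vee h\right)$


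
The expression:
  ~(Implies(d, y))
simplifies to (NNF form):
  d & ~y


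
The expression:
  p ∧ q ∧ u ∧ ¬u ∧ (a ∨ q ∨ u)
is never true.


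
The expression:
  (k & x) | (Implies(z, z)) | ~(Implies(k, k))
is always true.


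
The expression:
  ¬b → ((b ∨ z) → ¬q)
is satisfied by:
  {b: True, q: False, z: False}
  {q: False, z: False, b: False}
  {b: True, z: True, q: False}
  {z: True, q: False, b: False}
  {b: True, q: True, z: False}
  {q: True, b: False, z: False}
  {b: True, z: True, q: True}


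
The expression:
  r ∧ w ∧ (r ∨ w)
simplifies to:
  r ∧ w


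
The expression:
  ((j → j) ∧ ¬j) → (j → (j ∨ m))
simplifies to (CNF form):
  True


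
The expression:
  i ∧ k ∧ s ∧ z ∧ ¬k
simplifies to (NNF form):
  False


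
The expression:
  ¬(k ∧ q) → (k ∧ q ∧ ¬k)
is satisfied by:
  {q: True, k: True}


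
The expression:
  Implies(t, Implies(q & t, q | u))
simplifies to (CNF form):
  True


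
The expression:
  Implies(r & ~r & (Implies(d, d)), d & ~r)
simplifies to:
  True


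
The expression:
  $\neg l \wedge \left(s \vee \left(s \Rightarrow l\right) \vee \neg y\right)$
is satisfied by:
  {l: False}


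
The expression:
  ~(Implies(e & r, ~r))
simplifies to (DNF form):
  e & r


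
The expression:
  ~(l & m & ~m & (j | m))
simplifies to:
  True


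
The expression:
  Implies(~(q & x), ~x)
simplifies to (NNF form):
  q | ~x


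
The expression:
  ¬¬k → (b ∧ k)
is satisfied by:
  {b: True, k: False}
  {k: False, b: False}
  {k: True, b: True}


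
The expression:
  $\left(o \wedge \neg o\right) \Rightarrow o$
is always true.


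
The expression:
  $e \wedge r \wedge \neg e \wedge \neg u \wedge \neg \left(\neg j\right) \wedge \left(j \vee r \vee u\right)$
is never true.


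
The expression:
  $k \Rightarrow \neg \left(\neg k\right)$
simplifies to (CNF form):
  $\text{True}$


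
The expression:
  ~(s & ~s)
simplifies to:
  True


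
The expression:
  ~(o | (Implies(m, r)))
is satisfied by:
  {m: True, o: False, r: False}


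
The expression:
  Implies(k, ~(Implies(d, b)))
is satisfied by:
  {d: True, b: False, k: False}
  {b: False, k: False, d: False}
  {d: True, b: True, k: False}
  {b: True, d: False, k: False}
  {k: True, d: True, b: False}


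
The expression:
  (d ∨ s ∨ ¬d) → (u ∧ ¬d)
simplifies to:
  u ∧ ¬d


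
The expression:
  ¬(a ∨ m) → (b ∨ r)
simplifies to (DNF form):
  a ∨ b ∨ m ∨ r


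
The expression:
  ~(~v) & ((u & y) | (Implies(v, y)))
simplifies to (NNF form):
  v & y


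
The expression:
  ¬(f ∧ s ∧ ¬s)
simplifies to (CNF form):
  True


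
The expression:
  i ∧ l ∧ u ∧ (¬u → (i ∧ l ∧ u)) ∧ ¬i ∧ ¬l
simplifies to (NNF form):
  False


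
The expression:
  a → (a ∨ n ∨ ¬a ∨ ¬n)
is always true.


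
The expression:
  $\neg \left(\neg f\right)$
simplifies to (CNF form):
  $f$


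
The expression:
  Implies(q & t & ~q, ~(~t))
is always true.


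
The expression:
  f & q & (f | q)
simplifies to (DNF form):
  f & q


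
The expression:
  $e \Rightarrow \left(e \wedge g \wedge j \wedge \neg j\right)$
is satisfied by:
  {e: False}


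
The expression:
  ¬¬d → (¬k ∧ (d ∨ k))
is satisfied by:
  {k: False, d: False}
  {d: True, k: False}
  {k: True, d: False}


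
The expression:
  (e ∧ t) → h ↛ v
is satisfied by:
  {h: True, v: False, e: False, t: False}
  {h: False, v: False, e: False, t: False}
  {h: True, v: True, e: False, t: False}
  {v: True, h: False, e: False, t: False}
  {h: True, t: True, v: False, e: False}
  {t: True, h: False, v: False, e: False}
  {h: True, t: True, v: True, e: False}
  {t: True, v: True, h: False, e: False}
  {e: True, h: True, t: False, v: False}
  {e: True, t: False, v: False, h: False}
  {h: True, e: True, v: True, t: False}
  {e: True, v: True, t: False, h: False}
  {h: True, e: True, t: True, v: False}


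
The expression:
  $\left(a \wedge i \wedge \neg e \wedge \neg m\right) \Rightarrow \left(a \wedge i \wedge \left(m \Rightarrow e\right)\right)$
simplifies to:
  $\text{True}$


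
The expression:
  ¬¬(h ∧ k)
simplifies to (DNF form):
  h ∧ k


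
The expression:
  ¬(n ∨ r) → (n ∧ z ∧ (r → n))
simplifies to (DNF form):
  n ∨ r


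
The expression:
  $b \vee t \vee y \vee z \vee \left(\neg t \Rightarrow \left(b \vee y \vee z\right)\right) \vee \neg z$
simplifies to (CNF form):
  $\text{True}$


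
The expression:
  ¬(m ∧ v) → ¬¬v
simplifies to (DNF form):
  v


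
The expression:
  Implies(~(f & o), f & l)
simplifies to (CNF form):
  f & (l | o)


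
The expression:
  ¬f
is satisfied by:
  {f: False}


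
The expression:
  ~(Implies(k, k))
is never true.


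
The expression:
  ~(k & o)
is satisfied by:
  {k: False, o: False}
  {o: True, k: False}
  {k: True, o: False}


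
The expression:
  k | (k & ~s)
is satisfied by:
  {k: True}


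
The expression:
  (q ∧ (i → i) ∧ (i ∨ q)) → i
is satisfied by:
  {i: True, q: False}
  {q: False, i: False}
  {q: True, i: True}


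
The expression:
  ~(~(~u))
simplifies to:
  ~u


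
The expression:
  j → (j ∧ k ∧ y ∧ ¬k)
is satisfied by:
  {j: False}


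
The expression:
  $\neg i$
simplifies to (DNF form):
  $\neg i$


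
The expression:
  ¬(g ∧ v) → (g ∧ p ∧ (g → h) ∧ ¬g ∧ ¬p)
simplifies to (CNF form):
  g ∧ v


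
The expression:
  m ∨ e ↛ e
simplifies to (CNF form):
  m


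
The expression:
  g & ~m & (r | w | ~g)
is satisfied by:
  {r: True, w: True, g: True, m: False}
  {r: True, g: True, w: False, m: False}
  {w: True, g: True, r: False, m: False}


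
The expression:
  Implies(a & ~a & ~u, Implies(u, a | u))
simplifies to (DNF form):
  True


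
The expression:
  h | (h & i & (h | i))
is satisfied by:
  {h: True}


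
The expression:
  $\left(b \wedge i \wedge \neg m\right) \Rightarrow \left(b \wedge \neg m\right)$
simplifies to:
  $\text{True}$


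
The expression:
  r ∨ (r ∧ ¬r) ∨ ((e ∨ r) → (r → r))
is always true.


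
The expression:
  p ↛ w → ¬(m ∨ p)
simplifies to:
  w ∨ ¬p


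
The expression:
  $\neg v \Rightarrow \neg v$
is always true.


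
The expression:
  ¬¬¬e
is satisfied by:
  {e: False}


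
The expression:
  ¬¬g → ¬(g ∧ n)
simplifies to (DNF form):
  ¬g ∨ ¬n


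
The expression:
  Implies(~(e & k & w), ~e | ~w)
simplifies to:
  k | ~e | ~w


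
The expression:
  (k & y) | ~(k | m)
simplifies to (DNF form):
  (k & y) | (~k & ~m)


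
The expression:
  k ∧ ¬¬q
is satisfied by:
  {q: True, k: True}


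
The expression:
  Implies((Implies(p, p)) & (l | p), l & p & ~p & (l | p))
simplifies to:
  ~l & ~p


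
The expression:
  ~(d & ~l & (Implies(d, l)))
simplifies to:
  True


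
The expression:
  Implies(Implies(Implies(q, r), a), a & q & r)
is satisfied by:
  {r: True, a: False, q: False}
  {a: False, q: False, r: False}
  {q: True, r: True, a: False}
  {q: True, a: True, r: True}


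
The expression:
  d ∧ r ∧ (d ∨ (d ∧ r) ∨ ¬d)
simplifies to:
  d ∧ r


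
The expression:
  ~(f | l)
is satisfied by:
  {l: False, f: False}


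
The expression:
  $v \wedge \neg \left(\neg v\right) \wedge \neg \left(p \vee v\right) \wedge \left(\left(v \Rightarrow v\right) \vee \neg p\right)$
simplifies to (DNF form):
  $\text{False}$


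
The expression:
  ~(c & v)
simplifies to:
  ~c | ~v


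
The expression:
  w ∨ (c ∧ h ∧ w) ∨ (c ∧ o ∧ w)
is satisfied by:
  {w: True}


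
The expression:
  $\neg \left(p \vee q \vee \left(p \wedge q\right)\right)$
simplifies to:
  $\neg p \wedge \neg q$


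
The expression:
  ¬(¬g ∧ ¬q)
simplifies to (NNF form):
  g ∨ q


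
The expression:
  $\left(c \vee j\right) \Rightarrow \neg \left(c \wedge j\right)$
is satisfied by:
  {c: False, j: False}
  {j: True, c: False}
  {c: True, j: False}


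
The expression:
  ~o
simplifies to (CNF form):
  ~o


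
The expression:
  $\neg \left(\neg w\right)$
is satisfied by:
  {w: True}


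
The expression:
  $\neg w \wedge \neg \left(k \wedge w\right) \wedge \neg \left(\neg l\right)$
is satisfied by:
  {l: True, w: False}


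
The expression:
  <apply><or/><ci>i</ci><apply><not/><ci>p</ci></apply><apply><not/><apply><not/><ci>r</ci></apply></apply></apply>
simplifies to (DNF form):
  <apply><or/><ci>i</ci><ci>r</ci><apply><not/><ci>p</ci></apply></apply>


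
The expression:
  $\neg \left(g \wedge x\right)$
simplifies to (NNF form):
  $\neg g \vee \neg x$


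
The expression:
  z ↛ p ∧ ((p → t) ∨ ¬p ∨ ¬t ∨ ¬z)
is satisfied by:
  {z: True, p: False}


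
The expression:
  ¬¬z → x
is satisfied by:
  {x: True, z: False}
  {z: False, x: False}
  {z: True, x: True}


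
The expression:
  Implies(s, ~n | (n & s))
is always true.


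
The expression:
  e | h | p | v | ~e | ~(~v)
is always true.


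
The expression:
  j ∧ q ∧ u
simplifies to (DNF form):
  j ∧ q ∧ u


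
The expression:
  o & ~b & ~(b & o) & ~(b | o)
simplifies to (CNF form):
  False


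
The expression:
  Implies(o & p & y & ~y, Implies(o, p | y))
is always true.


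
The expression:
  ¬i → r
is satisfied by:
  {i: True, r: True}
  {i: True, r: False}
  {r: True, i: False}


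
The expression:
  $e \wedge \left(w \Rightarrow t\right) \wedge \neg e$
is never true.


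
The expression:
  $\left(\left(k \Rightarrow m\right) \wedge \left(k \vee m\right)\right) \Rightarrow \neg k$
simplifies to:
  $\neg k \vee \neg m$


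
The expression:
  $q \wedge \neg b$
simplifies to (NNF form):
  $q \wedge \neg b$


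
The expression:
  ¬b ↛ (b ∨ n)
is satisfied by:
  {n: False, b: False}


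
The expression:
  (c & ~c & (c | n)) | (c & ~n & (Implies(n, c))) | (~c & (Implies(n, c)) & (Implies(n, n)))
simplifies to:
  ~n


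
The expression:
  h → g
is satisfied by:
  {g: True, h: False}
  {h: False, g: False}
  {h: True, g: True}


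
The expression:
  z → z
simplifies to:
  True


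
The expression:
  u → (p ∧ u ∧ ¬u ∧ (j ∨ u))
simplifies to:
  ¬u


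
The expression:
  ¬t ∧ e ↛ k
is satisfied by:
  {e: True, t: False, k: False}


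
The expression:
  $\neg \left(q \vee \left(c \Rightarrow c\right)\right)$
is never true.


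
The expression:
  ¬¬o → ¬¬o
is always true.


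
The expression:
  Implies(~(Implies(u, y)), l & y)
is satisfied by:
  {y: True, u: False}
  {u: False, y: False}
  {u: True, y: True}


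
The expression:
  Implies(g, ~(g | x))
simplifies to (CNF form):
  ~g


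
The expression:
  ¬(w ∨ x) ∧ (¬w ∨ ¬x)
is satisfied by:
  {x: False, w: False}


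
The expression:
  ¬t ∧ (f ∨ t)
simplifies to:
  f ∧ ¬t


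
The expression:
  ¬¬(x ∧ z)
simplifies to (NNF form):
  x ∧ z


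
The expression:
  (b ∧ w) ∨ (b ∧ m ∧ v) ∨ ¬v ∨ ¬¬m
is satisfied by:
  {b: True, m: True, w: True, v: False}
  {b: True, m: True, w: False, v: False}
  {m: True, w: True, v: False, b: False}
  {m: True, w: False, v: False, b: False}
  {b: True, w: True, v: False, m: False}
  {b: True, w: False, v: False, m: False}
  {w: True, b: False, v: False, m: False}
  {w: False, b: False, v: False, m: False}
  {b: True, m: True, v: True, w: True}
  {b: True, m: True, v: True, w: False}
  {m: True, v: True, w: True, b: False}
  {m: True, v: True, w: False, b: False}
  {b: True, v: True, w: True, m: False}


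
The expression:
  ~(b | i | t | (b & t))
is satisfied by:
  {i: False, t: False, b: False}


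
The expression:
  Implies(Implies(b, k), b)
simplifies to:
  b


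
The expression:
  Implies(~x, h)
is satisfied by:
  {x: True, h: True}
  {x: True, h: False}
  {h: True, x: False}


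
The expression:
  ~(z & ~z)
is always true.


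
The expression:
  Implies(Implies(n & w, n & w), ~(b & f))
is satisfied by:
  {b: False, f: False}
  {f: True, b: False}
  {b: True, f: False}


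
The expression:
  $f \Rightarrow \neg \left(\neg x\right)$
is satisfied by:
  {x: True, f: False}
  {f: False, x: False}
  {f: True, x: True}


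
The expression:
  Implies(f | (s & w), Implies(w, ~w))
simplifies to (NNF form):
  ~w | (~f & ~s)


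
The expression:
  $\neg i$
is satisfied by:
  {i: False}


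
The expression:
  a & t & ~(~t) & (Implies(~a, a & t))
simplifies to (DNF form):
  a & t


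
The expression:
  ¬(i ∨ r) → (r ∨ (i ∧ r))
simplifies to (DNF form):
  i ∨ r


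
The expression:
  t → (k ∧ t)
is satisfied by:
  {k: True, t: False}
  {t: False, k: False}
  {t: True, k: True}


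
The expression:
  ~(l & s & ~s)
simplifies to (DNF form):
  True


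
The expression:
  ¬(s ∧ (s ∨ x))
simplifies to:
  ¬s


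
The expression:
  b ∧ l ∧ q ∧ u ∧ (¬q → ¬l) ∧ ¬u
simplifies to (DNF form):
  False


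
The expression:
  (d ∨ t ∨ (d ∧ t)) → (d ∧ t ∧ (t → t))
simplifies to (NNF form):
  (d ∧ t) ∨ (¬d ∧ ¬t)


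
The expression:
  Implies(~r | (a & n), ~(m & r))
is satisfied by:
  {r: False, m: False, n: False, a: False}
  {a: True, r: False, m: False, n: False}
  {n: True, r: False, m: False, a: False}
  {a: True, n: True, r: False, m: False}
  {m: True, a: False, r: False, n: False}
  {a: True, m: True, r: False, n: False}
  {n: True, m: True, a: False, r: False}
  {a: True, n: True, m: True, r: False}
  {r: True, n: False, m: False, a: False}
  {a: True, r: True, n: False, m: False}
  {n: True, r: True, a: False, m: False}
  {a: True, n: True, r: True, m: False}
  {m: True, r: True, n: False, a: False}
  {a: True, m: True, r: True, n: False}
  {n: True, m: True, r: True, a: False}


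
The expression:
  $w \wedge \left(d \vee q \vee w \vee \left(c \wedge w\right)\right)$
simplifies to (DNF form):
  $w$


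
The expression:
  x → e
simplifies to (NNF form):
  e ∨ ¬x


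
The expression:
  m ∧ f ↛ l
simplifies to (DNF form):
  f ∧ m ∧ ¬l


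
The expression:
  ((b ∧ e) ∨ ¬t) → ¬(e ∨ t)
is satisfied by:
  {t: True, b: False, e: False}
  {b: False, e: False, t: False}
  {t: True, b: True, e: False}
  {b: True, t: False, e: False}
  {e: True, t: True, b: False}


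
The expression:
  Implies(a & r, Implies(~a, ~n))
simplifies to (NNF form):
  True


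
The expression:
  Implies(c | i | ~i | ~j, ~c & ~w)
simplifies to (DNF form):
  ~c & ~w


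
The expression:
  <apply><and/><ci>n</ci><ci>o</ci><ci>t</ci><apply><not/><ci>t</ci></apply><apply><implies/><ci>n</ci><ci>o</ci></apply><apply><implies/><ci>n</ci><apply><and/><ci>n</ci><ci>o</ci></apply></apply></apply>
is never true.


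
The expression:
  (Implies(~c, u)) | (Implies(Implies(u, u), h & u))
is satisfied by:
  {c: True, u: True}
  {c: True, u: False}
  {u: True, c: False}


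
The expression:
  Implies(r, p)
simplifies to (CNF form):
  p | ~r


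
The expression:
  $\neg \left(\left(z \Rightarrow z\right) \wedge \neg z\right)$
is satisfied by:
  {z: True}


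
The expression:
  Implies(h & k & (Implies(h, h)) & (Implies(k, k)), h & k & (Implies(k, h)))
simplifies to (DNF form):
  True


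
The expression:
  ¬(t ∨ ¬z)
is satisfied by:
  {z: True, t: False}


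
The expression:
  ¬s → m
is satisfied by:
  {m: True, s: True}
  {m: True, s: False}
  {s: True, m: False}


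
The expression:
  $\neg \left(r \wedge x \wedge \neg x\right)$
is always true.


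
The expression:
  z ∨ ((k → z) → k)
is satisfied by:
  {k: True, z: True}
  {k: True, z: False}
  {z: True, k: False}


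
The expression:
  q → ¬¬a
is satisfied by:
  {a: True, q: False}
  {q: False, a: False}
  {q: True, a: True}


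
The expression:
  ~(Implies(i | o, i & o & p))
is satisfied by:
  {o: True, p: False, i: False}
  {i: True, o: True, p: False}
  {o: True, p: True, i: False}
  {i: True, p: False, o: False}
  {i: True, p: True, o: False}


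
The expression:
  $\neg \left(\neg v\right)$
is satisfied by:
  {v: True}


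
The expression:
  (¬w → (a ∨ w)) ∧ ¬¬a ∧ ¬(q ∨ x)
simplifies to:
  a ∧ ¬q ∧ ¬x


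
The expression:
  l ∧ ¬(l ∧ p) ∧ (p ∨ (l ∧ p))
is never true.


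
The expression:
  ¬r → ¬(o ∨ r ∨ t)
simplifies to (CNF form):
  (r ∨ ¬o) ∧ (r ∨ ¬t)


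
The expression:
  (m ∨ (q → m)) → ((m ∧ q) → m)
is always true.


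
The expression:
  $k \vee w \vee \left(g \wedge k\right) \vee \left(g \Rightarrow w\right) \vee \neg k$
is always true.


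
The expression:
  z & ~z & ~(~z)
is never true.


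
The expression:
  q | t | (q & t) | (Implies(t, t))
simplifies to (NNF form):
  True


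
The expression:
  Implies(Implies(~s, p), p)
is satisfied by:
  {p: True, s: False}
  {s: False, p: False}
  {s: True, p: True}


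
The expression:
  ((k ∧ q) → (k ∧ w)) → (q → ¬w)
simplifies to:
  ¬q ∨ ¬w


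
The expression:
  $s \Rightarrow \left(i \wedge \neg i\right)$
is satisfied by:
  {s: False}


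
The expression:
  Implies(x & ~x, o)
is always true.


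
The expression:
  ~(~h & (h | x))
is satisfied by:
  {h: True, x: False}
  {x: False, h: False}
  {x: True, h: True}


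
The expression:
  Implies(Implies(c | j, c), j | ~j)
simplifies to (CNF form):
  True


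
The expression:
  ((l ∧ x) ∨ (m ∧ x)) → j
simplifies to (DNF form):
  j ∨ (¬l ∧ ¬m) ∨ ¬x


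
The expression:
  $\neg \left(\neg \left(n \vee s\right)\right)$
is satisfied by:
  {n: True, s: True}
  {n: True, s: False}
  {s: True, n: False}


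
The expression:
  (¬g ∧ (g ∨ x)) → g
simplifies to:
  g ∨ ¬x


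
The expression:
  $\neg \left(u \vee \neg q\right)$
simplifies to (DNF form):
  $q \wedge \neg u$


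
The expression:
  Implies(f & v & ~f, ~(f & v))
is always true.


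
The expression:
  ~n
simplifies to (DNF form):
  ~n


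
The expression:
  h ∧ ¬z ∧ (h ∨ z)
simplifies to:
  h ∧ ¬z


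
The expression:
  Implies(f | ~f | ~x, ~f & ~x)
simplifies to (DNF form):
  ~f & ~x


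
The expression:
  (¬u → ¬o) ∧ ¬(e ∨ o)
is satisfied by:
  {e: False, o: False}


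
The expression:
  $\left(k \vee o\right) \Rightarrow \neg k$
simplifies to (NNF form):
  $\neg k$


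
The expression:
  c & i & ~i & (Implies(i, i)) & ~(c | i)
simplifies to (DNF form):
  False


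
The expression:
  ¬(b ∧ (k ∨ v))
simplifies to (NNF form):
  (¬k ∧ ¬v) ∨ ¬b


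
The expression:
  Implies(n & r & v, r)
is always true.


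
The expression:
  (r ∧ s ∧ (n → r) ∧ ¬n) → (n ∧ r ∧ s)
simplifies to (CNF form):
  n ∨ ¬r ∨ ¬s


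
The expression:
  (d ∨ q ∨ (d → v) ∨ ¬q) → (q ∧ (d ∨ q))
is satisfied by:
  {q: True}


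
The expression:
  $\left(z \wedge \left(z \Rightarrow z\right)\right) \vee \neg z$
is always true.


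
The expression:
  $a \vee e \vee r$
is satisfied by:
  {r: True, a: True, e: True}
  {r: True, a: True, e: False}
  {r: True, e: True, a: False}
  {r: True, e: False, a: False}
  {a: True, e: True, r: False}
  {a: True, e: False, r: False}
  {e: True, a: False, r: False}


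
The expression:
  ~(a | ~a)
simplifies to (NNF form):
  False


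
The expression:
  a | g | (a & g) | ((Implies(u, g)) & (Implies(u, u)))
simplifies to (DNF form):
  a | g | ~u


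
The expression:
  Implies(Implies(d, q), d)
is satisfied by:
  {d: True}


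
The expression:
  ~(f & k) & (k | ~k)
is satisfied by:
  {k: False, f: False}
  {f: True, k: False}
  {k: True, f: False}


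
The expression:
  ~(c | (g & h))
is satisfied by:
  {h: False, c: False, g: False}
  {g: True, h: False, c: False}
  {h: True, g: False, c: False}


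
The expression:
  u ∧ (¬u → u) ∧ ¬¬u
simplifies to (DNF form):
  u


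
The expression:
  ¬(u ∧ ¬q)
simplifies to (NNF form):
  q ∨ ¬u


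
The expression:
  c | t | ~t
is always true.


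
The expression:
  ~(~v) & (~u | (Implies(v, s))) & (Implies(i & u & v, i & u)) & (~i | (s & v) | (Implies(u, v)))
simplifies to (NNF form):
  v & (s | ~u)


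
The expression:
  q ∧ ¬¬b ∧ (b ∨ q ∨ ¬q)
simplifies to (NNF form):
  b ∧ q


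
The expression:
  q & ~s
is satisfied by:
  {q: True, s: False}


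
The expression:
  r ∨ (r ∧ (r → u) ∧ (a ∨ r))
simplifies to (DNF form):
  r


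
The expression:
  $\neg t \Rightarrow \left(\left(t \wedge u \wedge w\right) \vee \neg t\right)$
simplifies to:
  $\text{True}$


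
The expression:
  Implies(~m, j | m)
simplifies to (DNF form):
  j | m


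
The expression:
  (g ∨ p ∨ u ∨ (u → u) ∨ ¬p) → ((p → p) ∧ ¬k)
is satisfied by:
  {k: False}


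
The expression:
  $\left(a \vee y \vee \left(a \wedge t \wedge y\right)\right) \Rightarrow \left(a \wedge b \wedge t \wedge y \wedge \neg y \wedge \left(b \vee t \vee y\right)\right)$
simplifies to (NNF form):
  $\neg a \wedge \neg y$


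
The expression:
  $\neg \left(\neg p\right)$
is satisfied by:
  {p: True}


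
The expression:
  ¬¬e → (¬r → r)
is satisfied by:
  {r: True, e: False}
  {e: False, r: False}
  {e: True, r: True}


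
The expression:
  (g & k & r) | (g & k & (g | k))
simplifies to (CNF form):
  g & k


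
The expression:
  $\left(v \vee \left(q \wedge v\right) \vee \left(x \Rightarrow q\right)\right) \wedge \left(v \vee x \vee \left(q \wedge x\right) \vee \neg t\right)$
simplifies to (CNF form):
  $\left(q \vee v \vee \neg t\right) \wedge \left(q \vee v \vee \neg x\right) \wedge \left(v \vee x \vee \neg t\right) \wedge \left(v \vee x \vee \neg x\right)$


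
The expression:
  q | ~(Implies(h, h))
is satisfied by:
  {q: True}


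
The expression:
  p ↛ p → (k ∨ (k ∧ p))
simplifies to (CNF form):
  True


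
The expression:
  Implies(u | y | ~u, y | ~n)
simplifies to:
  y | ~n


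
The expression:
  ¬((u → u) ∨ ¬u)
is never true.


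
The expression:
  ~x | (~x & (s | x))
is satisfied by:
  {x: False}


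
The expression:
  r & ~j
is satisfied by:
  {r: True, j: False}


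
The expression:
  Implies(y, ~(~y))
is always true.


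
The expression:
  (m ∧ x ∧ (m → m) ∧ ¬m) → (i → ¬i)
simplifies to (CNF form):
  True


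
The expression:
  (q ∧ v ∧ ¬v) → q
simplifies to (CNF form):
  True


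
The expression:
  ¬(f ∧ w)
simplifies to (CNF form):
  ¬f ∨ ¬w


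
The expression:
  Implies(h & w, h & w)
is always true.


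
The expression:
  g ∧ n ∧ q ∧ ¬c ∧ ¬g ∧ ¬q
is never true.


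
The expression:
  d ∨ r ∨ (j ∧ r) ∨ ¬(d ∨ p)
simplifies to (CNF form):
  d ∨ r ∨ ¬p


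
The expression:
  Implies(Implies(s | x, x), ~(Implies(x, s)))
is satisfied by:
  {s: True, x: False}
  {x: True, s: False}


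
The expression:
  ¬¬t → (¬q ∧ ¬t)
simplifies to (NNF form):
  ¬t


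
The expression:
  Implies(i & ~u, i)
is always true.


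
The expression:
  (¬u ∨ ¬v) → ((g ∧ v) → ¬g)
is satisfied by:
  {u: True, g: False, v: False}
  {g: False, v: False, u: False}
  {u: True, v: True, g: False}
  {v: True, g: False, u: False}
  {u: True, g: True, v: False}
  {g: True, u: False, v: False}
  {u: True, v: True, g: True}


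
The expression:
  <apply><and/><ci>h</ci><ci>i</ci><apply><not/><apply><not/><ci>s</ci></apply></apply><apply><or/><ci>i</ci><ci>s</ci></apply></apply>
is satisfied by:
  {h: True, i: True, s: True}


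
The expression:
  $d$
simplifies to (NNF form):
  $d$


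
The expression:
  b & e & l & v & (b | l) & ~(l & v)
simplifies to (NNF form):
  False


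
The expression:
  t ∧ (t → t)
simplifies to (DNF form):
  t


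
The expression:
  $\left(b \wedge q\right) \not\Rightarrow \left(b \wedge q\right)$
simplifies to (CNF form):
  $\text{False}$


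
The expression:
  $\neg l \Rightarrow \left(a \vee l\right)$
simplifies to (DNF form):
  $a \vee l$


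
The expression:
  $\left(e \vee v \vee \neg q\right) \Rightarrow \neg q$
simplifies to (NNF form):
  $\left(\neg e \wedge \neg v\right) \vee \neg q$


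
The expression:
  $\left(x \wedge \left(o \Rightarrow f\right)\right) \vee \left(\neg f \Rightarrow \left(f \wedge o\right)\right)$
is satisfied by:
  {x: True, f: True, o: False}
  {f: True, o: False, x: False}
  {x: True, f: True, o: True}
  {f: True, o: True, x: False}
  {x: True, o: False, f: False}


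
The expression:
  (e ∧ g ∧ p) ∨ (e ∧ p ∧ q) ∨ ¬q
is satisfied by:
  {e: True, p: True, q: False}
  {e: True, p: False, q: False}
  {p: True, e: False, q: False}
  {e: False, p: False, q: False}
  {q: True, e: True, p: True}


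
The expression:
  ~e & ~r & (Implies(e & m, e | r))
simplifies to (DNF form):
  ~e & ~r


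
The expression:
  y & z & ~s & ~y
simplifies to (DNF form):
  False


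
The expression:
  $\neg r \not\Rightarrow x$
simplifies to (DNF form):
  $\neg r \wedge \neg x$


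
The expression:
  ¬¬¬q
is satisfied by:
  {q: False}


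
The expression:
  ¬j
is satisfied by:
  {j: False}


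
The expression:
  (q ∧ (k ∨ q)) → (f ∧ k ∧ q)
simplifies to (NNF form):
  (f ∧ k) ∨ ¬q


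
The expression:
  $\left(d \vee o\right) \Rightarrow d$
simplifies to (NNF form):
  $d \vee \neg o$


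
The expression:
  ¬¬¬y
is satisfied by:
  {y: False}


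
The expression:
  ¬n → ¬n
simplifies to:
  True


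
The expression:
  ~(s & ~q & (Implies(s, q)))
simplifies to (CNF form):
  True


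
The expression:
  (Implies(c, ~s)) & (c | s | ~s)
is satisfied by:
  {s: False, c: False}
  {c: True, s: False}
  {s: True, c: False}


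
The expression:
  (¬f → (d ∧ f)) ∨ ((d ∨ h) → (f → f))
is always true.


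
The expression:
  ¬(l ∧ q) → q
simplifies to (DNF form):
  q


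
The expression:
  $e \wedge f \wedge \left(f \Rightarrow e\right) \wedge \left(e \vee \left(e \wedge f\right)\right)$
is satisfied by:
  {e: True, f: True}


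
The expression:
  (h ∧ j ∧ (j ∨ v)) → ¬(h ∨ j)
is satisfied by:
  {h: False, j: False}
  {j: True, h: False}
  {h: True, j: False}


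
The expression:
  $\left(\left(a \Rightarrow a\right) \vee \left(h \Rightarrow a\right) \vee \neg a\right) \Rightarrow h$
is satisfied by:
  {h: True}


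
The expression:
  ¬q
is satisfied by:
  {q: False}


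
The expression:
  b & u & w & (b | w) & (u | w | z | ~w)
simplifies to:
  b & u & w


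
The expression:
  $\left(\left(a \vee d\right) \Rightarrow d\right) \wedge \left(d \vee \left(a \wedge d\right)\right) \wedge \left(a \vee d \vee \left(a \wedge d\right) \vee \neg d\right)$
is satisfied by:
  {d: True}


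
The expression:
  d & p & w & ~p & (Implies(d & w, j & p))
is never true.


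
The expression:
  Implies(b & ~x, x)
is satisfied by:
  {x: True, b: False}
  {b: False, x: False}
  {b: True, x: True}


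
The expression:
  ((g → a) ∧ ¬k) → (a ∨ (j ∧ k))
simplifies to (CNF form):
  a ∨ g ∨ k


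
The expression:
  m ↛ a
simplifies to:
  m ∧ ¬a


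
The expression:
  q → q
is always true.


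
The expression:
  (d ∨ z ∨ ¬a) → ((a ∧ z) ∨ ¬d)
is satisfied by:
  {a: True, z: True, d: False}
  {a: True, z: False, d: False}
  {z: True, a: False, d: False}
  {a: False, z: False, d: False}
  {a: True, d: True, z: True}


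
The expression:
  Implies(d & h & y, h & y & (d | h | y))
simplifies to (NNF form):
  True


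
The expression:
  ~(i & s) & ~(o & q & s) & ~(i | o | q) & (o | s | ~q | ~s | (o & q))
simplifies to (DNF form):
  ~i & ~o & ~q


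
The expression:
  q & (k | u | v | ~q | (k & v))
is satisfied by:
  {k: True, v: True, u: True, q: True}
  {k: True, v: True, q: True, u: False}
  {k: True, u: True, q: True, v: False}
  {k: True, q: True, u: False, v: False}
  {v: True, q: True, u: True, k: False}
  {v: True, q: True, u: False, k: False}
  {q: True, u: True, v: False, k: False}


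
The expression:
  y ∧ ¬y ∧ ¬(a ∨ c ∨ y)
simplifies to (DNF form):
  False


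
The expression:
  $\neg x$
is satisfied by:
  {x: False}


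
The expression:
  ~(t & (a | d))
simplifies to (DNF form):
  ~t | (~a & ~d)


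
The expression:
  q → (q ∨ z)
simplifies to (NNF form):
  True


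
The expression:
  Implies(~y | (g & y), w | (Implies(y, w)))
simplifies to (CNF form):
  w | ~g | ~y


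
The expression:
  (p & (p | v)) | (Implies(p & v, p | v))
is always true.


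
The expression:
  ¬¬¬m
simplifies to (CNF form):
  ¬m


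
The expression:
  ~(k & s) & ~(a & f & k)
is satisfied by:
  {f: False, s: False, k: False, a: False}
  {a: True, f: False, s: False, k: False}
  {f: True, a: False, s: False, k: False}
  {a: True, f: True, s: False, k: False}
  {s: True, a: False, f: False, k: False}
  {a: True, s: True, f: False, k: False}
  {s: True, f: True, a: False, k: False}
  {a: True, s: True, f: True, k: False}
  {k: True, a: False, f: False, s: False}
  {k: True, a: True, f: False, s: False}
  {k: True, f: True, a: False, s: False}


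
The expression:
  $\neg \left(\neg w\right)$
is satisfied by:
  {w: True}


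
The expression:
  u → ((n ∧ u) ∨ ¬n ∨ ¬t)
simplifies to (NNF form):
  True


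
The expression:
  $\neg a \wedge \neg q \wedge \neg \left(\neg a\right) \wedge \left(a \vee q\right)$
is never true.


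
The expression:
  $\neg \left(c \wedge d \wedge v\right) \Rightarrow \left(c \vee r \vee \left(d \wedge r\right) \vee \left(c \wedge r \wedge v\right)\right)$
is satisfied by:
  {r: True, c: True}
  {r: True, c: False}
  {c: True, r: False}


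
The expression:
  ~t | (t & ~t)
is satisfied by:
  {t: False}


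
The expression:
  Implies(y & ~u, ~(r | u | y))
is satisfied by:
  {u: True, y: False}
  {y: False, u: False}
  {y: True, u: True}


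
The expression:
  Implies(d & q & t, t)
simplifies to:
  True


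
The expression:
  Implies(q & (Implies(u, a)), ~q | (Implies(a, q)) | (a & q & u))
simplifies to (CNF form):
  True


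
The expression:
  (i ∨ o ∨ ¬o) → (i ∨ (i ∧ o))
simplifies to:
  i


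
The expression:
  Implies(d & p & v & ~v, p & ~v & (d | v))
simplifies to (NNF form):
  True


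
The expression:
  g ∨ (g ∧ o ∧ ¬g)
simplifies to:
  g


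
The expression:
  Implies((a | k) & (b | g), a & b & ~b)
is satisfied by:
  {a: False, b: False, g: False, k: False}
  {k: True, a: False, b: False, g: False}
  {g: True, a: False, b: False, k: False}
  {b: True, g: False, a: False, k: False}
  {g: True, b: True, a: False, k: False}
  {a: True, g: False, b: False, k: False}
  {k: True, a: True, g: False, b: False}


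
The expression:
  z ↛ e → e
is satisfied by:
  {e: True, z: False}
  {z: False, e: False}
  {z: True, e: True}


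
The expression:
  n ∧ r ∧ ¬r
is never true.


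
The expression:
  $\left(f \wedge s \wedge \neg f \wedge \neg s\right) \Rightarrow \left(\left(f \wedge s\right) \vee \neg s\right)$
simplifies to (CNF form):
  $\text{True}$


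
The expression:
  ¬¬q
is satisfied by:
  {q: True}


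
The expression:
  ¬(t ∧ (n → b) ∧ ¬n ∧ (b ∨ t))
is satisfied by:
  {n: True, t: False}
  {t: False, n: False}
  {t: True, n: True}


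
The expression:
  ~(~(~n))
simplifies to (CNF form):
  ~n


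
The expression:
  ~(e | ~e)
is never true.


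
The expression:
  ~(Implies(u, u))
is never true.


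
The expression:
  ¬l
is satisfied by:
  {l: False}


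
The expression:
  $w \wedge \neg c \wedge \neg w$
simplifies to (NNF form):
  $\text{False}$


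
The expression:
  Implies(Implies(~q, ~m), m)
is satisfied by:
  {m: True}


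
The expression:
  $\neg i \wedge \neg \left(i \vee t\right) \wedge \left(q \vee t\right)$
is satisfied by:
  {q: True, i: False, t: False}


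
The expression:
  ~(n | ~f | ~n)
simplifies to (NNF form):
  False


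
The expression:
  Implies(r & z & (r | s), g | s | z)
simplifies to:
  True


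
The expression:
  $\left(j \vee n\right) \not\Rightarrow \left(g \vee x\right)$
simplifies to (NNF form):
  $\neg g \wedge \neg x \wedge \left(j \vee n\right)$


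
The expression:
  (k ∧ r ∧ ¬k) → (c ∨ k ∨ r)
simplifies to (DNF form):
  True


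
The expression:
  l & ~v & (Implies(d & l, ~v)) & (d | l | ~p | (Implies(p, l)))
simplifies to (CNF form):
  l & ~v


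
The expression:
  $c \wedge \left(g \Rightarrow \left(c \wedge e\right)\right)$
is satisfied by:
  {c: True, e: True, g: False}
  {c: True, g: False, e: False}
  {c: True, e: True, g: True}


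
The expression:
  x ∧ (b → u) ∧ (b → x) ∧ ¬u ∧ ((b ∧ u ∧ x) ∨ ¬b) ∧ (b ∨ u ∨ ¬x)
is never true.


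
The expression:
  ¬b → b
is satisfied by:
  {b: True}


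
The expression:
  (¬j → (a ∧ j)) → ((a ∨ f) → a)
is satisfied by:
  {a: True, j: False, f: False}
  {a: False, j: False, f: False}
  {f: True, a: True, j: False}
  {f: True, a: False, j: False}
  {j: True, a: True, f: False}
  {j: True, a: False, f: False}
  {j: True, f: True, a: True}


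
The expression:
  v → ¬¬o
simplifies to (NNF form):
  o ∨ ¬v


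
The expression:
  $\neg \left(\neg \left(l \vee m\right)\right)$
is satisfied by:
  {m: True, l: True}
  {m: True, l: False}
  {l: True, m: False}


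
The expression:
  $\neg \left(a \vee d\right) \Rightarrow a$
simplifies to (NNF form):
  $a \vee d$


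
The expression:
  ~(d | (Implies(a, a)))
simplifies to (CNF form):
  False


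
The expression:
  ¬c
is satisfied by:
  {c: False}


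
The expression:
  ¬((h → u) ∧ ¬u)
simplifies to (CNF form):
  h ∨ u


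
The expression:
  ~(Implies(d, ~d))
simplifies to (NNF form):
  d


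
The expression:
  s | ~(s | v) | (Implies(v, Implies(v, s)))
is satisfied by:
  {s: True, v: False}
  {v: False, s: False}
  {v: True, s: True}


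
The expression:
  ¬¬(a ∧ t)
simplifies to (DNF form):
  a ∧ t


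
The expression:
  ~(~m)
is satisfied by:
  {m: True}


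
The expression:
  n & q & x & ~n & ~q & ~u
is never true.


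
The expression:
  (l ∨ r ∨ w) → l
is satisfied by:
  {l: True, w: False, r: False}
  {r: True, l: True, w: False}
  {l: True, w: True, r: False}
  {r: True, l: True, w: True}
  {r: False, w: False, l: False}


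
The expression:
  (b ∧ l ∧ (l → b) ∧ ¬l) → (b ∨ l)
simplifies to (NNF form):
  True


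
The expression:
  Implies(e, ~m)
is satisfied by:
  {m: False, e: False}
  {e: True, m: False}
  {m: True, e: False}


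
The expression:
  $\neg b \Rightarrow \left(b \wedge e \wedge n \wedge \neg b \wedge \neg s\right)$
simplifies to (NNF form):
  $b$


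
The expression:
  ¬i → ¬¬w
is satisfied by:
  {i: True, w: True}
  {i: True, w: False}
  {w: True, i: False}


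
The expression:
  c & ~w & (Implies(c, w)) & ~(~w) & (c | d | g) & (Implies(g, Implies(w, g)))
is never true.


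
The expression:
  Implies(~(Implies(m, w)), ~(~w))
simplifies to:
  w | ~m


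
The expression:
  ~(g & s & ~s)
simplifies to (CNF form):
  True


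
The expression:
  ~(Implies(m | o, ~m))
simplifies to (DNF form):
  m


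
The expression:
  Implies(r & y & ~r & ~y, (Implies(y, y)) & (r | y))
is always true.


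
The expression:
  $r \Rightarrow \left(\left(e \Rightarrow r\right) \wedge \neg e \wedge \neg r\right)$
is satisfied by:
  {r: False}


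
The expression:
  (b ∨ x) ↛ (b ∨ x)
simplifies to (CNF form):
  False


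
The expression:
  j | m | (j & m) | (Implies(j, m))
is always true.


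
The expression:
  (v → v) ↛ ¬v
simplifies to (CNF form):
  v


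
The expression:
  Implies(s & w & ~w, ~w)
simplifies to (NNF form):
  True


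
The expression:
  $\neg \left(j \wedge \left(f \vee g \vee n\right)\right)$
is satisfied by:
  {f: False, g: False, j: False, n: False}
  {n: True, f: False, g: False, j: False}
  {g: True, n: False, f: False, j: False}
  {n: True, g: True, f: False, j: False}
  {f: True, n: False, g: False, j: False}
  {n: True, f: True, g: False, j: False}
  {g: True, f: True, n: False, j: False}
  {n: True, g: True, f: True, j: False}
  {j: True, n: False, f: False, g: False}
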